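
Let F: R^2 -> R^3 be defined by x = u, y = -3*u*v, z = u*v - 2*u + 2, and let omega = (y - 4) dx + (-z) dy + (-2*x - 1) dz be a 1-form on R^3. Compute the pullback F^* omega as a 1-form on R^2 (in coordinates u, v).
F^* omega = (3*u*v^2 - 11*u*v + 4*u + 5*v - 2) du + (u*(3*u*v - 8*u + 5)) dv

Using F^*(f dg) = (f ∘ F) d(g ∘ F), substitute each coordinate x_i by F_i(u, v) in f_i, and replace dx_i by d F_i = (∂F_i/∂u) du + (∂F_i/∂v) dv.
  For the x component: f_1(F) = -3*u*v - 4; d F_1 = (1) du + (0) dv
  For the y component: f_2(F) = -u*v + 2*u - 2; d F_2 = (-3*v) du + (-3*u) dv
  For the z component: f_3(F) = -2*u - 1; d F_3 = (v - 2) du + (u) dv
Combining and collecting du, dv coefficients:
  coeff of du: 3*u*v^2 - 11*u*v + 4*u + 5*v - 2
  coeff of dv: u*(3*u*v - 8*u + 5)
F^* omega = (3*u*v^2 - 11*u*v + 4*u + 5*v - 2) du + (u*(3*u*v - 8*u + 5)) dv.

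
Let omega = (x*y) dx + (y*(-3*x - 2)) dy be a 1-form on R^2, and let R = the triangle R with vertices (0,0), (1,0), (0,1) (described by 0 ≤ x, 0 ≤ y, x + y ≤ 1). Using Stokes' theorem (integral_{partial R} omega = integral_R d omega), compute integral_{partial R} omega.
integral_(partial R) omega = -2/3

Stokes: integral_partial_R omega = integral_R d omega with d omega = (∂Q/∂x - ∂P/∂y) dx ∧ dy.
  ∂Q/∂x = -3*y
  ∂P/∂y = x
  integrand = ∂Q/∂x - ∂P/∂y = -x - 3*y.
Integrating over R: integral_0^1 integral_0^{1-x} (-x - 3*y) dy dx = -2/3.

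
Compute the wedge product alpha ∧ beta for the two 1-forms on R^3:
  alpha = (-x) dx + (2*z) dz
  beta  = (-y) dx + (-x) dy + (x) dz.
alpha ∧ beta = (x^2) dx ∧ dy + (-x^2 + 2*y*z) dx ∧ dz + (2*x*z) dy ∧ dz

Distribute the wedge, using dx_i ∧ dx_j = -dx_j ∧ dx_i and dx_i ∧ dx_i = 0. For each pair (i, j) with i < j, the coefficient of dx_i ∧ dx_j in alpha ∧ beta is (alpha_i * beta_j - alpha_j * beta_i). Collecting: alpha ∧ beta = (x^2) dx ∧ dy + (-x^2 + 2*y*z) dx ∧ dz + (2*x*z) dy ∧ dz.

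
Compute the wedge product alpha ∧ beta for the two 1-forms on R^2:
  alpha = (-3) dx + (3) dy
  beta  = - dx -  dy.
alpha ∧ beta = (6) dx ∧ dy

Distribute the wedge, using dx_i ∧ dx_j = -dx_j ∧ dx_i and dx_i ∧ dx_i = 0. For each pair (i, j) with i < j, the coefficient of dx_i ∧ dx_j in alpha ∧ beta is (alpha_i * beta_j - alpha_j * beta_i). Collecting: alpha ∧ beta = (6) dx ∧ dy.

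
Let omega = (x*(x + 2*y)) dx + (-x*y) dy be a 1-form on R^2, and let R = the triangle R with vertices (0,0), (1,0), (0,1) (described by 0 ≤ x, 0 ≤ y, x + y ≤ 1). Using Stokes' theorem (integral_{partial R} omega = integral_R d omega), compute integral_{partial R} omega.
integral_(partial R) omega = -1/2

Stokes: integral_partial_R omega = integral_R d omega with d omega = (∂Q/∂x - ∂P/∂y) dx ∧ dy.
  ∂Q/∂x = -y
  ∂P/∂y = 2*x
  integrand = ∂Q/∂x - ∂P/∂y = -2*x - y.
Integrating over R: integral_0^1 integral_0^{1-x} (-2*x - y) dy dx = -1/2.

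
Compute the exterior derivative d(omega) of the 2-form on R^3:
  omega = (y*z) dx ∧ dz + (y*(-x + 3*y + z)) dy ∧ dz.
d(omega) = (-y - z) dx ∧ dy ∧ dz

For a 2-form omega = sum_{i<j} g_{ij} dx_i ∧ dx_j, the exterior derivative is
  d(omega) = sum_{i<j} d(g_{ij}) ∧ dx_i ∧ dx_j = sum_{i<j, k} (∂g_{ij}/∂x_k) dx_k ∧ dx_i ∧ dx_j.
Expand each term, using dx_k ∧ dx_i ∧ dx_j = sgn(permutation) dx_{(a)} ∧ dx_{(b)} ∧ dx_{(c)} with (a < b < c) sorted:
  d(y*z) includes (∂/∂y)(y*z) dy = (z) dy, which multiplied by dx ∧ dz gives (-z) dx ∧ dy ∧ dz
  d(y*(-x + 3*y + z)) includes (∂/∂x)(y*(-x + 3*y + z)) dx = (-y) dx, which multiplied by dy ∧ dz gives (-y) dx ∧ dy ∧ dz
Collecting like 3-forms: d(omega) = (-y - z) dx ∧ dy ∧ dz.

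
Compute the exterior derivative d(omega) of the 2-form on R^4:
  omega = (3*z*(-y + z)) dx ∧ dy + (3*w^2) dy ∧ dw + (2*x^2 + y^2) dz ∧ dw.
d(omega) = (-3*y + 6*z) dx ∧ dy ∧ dz + (4*x) dx ∧ dz ∧ dw + (2*y) dy ∧ dz ∧ dw

For a 2-form omega = sum_{i<j} g_{ij} dx_i ∧ dx_j, the exterior derivative is
  d(omega) = sum_{i<j} d(g_{ij}) ∧ dx_i ∧ dx_j = sum_{i<j, k} (∂g_{ij}/∂x_k) dx_k ∧ dx_i ∧ dx_j.
Expand each term, using dx_k ∧ dx_i ∧ dx_j = sgn(permutation) dx_{(a)} ∧ dx_{(b)} ∧ dx_{(c)} with (a < b < c) sorted:
  d(3*z*(-y + z)) includes (∂/∂z)(3*z*(-y + z)) dz = (-3*y + 6*z) dz, which multiplied by dx ∧ dy gives (-3*y + 6*z) dx ∧ dy ∧ dz
  d(2*x^2 + y^2) includes (∂/∂x)(2*x^2 + y^2) dx = (4*x) dx, which multiplied by dz ∧ dw gives (4*x) dx ∧ dz ∧ dw
  d(2*x^2 + y^2) includes (∂/∂y)(2*x^2 + y^2) dy = (2*y) dy, which multiplied by dz ∧ dw gives (2*y) dy ∧ dz ∧ dw
Collecting like 3-forms: d(omega) = (-3*y + 6*z) dx ∧ dy ∧ dz + (4*x) dx ∧ dz ∧ dw + (2*y) dy ∧ dz ∧ dw.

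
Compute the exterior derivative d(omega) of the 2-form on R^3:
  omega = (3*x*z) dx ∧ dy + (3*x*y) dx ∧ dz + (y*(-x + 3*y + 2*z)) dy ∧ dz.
d(omega) = (-y) dx ∧ dy ∧ dz

For a 2-form omega = sum_{i<j} g_{ij} dx_i ∧ dx_j, the exterior derivative is
  d(omega) = sum_{i<j} d(g_{ij}) ∧ dx_i ∧ dx_j = sum_{i<j, k} (∂g_{ij}/∂x_k) dx_k ∧ dx_i ∧ dx_j.
Expand each term, using dx_k ∧ dx_i ∧ dx_j = sgn(permutation) dx_{(a)} ∧ dx_{(b)} ∧ dx_{(c)} with (a < b < c) sorted:
  d(3*x*z) includes (∂/∂z)(3*x*z) dz = (3*x) dz, which multiplied by dx ∧ dy gives (3*x) dx ∧ dy ∧ dz
  d(3*x*y) includes (∂/∂y)(3*x*y) dy = (3*x) dy, which multiplied by dx ∧ dz gives (-3*x) dx ∧ dy ∧ dz
  d(y*(-x + 3*y + 2*z)) includes (∂/∂x)(y*(-x + 3*y + 2*z)) dx = (-y) dx, which multiplied by dy ∧ dz gives (-y) dx ∧ dy ∧ dz
Collecting like 3-forms: d(omega) = (-y) dx ∧ dy ∧ dz.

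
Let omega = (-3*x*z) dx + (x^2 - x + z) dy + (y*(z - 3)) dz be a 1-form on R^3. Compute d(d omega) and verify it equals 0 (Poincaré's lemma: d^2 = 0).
d(d omega) = 0

Step 1: d omega = sum_{i<j} (∂f_j/∂x_i - ∂f_i/∂x_j) dx_i ∧ dx_j:
  coeff of dx ∧ dy: 2*x - 1
  coeff of dx ∧ dz: 3*x
  coeff of dy ∧ dz: z - 4
Step 2: Apply d again to each 2-form coefficient. The only possible 3-form in R^3 is dx ∧ dy ∧ dz, with coefficient
  ∂(coeff of dy∧dz)/∂x - ∂(coeff of dx∧dz)/∂y + ∂(coeff of dx∧dy)/∂z
  = ∂/∂x (z - 4) - ∂/∂y (3*x) + ∂/∂z (2*x - 1).
Each of these terms simplifies to sums of mixed partials that cancel in pairs. The result is 0 (by equality of mixed partials for smooth functions — Schwarz / Clairaut).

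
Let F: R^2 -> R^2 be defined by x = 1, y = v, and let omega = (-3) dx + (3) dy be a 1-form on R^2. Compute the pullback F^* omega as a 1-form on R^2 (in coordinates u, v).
F^* omega = (3) dv

Using F^*(f dg) = (f ∘ F) d(g ∘ F), substitute each coordinate x_i by F_i(u, v) in f_i, and replace dx_i by d F_i = (∂F_i/∂u) du + (∂F_i/∂v) dv.
  For the x component: f_1(F) = -3; d F_1 = (0) du + (0) dv
  For the y component: f_2(F) = 3; d F_2 = (0) du + (1) dv
Combining and collecting du, dv coefficients:
  coeff of du: 0
  coeff of dv: 3
F^* omega = (3) dv.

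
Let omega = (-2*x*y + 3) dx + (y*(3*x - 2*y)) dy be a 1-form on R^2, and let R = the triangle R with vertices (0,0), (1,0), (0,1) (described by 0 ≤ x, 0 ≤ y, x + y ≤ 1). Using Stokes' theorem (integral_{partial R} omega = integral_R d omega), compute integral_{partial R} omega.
integral_(partial R) omega = 5/6

Stokes: integral_partial_R omega = integral_R d omega with d omega = (∂Q/∂x - ∂P/∂y) dx ∧ dy.
  ∂Q/∂x = 3*y
  ∂P/∂y = -2*x
  integrand = ∂Q/∂x - ∂P/∂y = 2*x + 3*y.
Integrating over R: integral_0^1 integral_0^{1-x} (2*x + 3*y) dy dx = 5/6.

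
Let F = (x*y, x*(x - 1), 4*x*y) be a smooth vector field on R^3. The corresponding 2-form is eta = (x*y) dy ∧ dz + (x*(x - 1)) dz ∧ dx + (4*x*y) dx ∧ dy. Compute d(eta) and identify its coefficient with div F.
d(eta) = (y) dx ∧ dy ∧ dz; div F = y

For a 2-form in R^3 of the form above, applying d gives a 3-form with coefficient ∂P/∂x + ∂Q/∂y + ∂R/∂z:
  ∂P/∂x = y
  ∂Q/∂y = 0
  ∂R/∂z = 0
Sum = y, which is exactly div F.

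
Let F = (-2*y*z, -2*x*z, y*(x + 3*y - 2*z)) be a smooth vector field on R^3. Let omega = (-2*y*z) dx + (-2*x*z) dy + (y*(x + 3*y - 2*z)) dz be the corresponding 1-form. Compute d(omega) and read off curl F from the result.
d(omega) = (3*x + 6*y - 2*z) dy ∧ dz + (-3*y) dz ∧ dx + (0) dx ∧ dy; curl F = (3*x + 6*y - 2*z, -3*y, 0)

d omega = sum_{i<j} (∂f_j/∂x_i - ∂f_i/∂x_j) dx_i ∧ dx_j. Under the identification (dy ∧ dz, dz ∧ dx, dx ∧ dy) ↔ (e_x, e_y, e_z), the coefficients are exactly the components of curl F. Compute:
  ∂R/∂y - ∂Q/∂z = (x + 6*y - 2*z) - (-2*x) = 3*x + 6*y - 2*z
  ∂P/∂z - ∂R/∂x = (-2*y) - (y) = -3*y
  ∂Q/∂x - ∂P/∂y = (-2*z) - (-2*z) = 0.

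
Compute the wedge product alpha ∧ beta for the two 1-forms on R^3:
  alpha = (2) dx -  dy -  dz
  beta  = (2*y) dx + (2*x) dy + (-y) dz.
alpha ∧ beta = (4*x + 2*y) dx ∧ dy + (2*x + y) dy ∧ dz

Distribute the wedge, using dx_i ∧ dx_j = -dx_j ∧ dx_i and dx_i ∧ dx_i = 0. For each pair (i, j) with i < j, the coefficient of dx_i ∧ dx_j in alpha ∧ beta is (alpha_i * beta_j - alpha_j * beta_i). Collecting: alpha ∧ beta = (4*x + 2*y) dx ∧ dy + (2*x + y) dy ∧ dz.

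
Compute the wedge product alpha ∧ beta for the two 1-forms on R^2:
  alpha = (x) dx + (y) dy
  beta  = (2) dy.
alpha ∧ beta = (2*x) dx ∧ dy

Distribute the wedge, using dx_i ∧ dx_j = -dx_j ∧ dx_i and dx_i ∧ dx_i = 0. For each pair (i, j) with i < j, the coefficient of dx_i ∧ dx_j in alpha ∧ beta is (alpha_i * beta_j - alpha_j * beta_i). Collecting: alpha ∧ beta = (2*x) dx ∧ dy.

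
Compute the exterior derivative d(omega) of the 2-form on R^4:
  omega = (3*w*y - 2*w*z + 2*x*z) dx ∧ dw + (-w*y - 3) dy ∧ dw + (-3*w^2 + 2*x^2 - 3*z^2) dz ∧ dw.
d(omega) = (-3*w) dx ∧ dy ∧ dw + (2*w + 2*x) dx ∧ dz ∧ dw

For a 2-form omega = sum_{i<j} g_{ij} dx_i ∧ dx_j, the exterior derivative is
  d(omega) = sum_{i<j} d(g_{ij}) ∧ dx_i ∧ dx_j = sum_{i<j, k} (∂g_{ij}/∂x_k) dx_k ∧ dx_i ∧ dx_j.
Expand each term, using dx_k ∧ dx_i ∧ dx_j = sgn(permutation) dx_{(a)} ∧ dx_{(b)} ∧ dx_{(c)} with (a < b < c) sorted:
  d(3*w*y - 2*w*z + 2*x*z) includes (∂/∂y)(3*w*y - 2*w*z + 2*x*z) dy = (3*w) dy, which multiplied by dx ∧ dw gives (-3*w) dx ∧ dy ∧ dw
  d(3*w*y - 2*w*z + 2*x*z) includes (∂/∂z)(3*w*y - 2*w*z + 2*x*z) dz = (-2*w + 2*x) dz, which multiplied by dx ∧ dw gives (2*w - 2*x) dx ∧ dz ∧ dw
  d(-3*w^2 + 2*x^2 - 3*z^2) includes (∂/∂x)(-3*w^2 + 2*x^2 - 3*z^2) dx = (4*x) dx, which multiplied by dz ∧ dw gives (4*x) dx ∧ dz ∧ dw
Collecting like 3-forms: d(omega) = (-3*w) dx ∧ dy ∧ dw + (2*w + 2*x) dx ∧ dz ∧ dw.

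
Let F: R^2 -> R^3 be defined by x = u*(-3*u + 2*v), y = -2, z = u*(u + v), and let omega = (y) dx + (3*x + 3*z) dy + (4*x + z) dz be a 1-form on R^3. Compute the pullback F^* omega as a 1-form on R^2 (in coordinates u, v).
F^* omega = (-22*u^3 + 7*u^2*v + 9*u*v^2 + 12*u - 4*v) du + (u*(-11*u^2 + 9*u*v - 4)) dv

Using F^*(f dg) = (f ∘ F) d(g ∘ F), substitute each coordinate x_i by F_i(u, v) in f_i, and replace dx_i by d F_i = (∂F_i/∂u) du + (∂F_i/∂v) dv.
  For the x component: f_1(F) = -2; d F_1 = (-6*u + 2*v) du + (2*u) dv
  For the y component: f_2(F) = 3*u*(-2*u + 3*v); d F_2 = (0) du + (0) dv
  For the z component: f_3(F) = u*(-11*u + 9*v); d F_3 = (2*u + v) du + (u) dv
Combining and collecting du, dv coefficients:
  coeff of du: -22*u^3 + 7*u^2*v + 9*u*v^2 + 12*u - 4*v
  coeff of dv: u*(-11*u^2 + 9*u*v - 4)
F^* omega = (-22*u^3 + 7*u^2*v + 9*u*v^2 + 12*u - 4*v) du + (u*(-11*u^2 + 9*u*v - 4)) dv.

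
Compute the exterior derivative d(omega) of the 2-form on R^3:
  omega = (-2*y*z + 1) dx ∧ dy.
d(omega) = (-2*y) dx ∧ dy ∧ dz

For a 2-form omega = sum_{i<j} g_{ij} dx_i ∧ dx_j, the exterior derivative is
  d(omega) = sum_{i<j} d(g_{ij}) ∧ dx_i ∧ dx_j = sum_{i<j, k} (∂g_{ij}/∂x_k) dx_k ∧ dx_i ∧ dx_j.
Expand each term, using dx_k ∧ dx_i ∧ dx_j = sgn(permutation) dx_{(a)} ∧ dx_{(b)} ∧ dx_{(c)} with (a < b < c) sorted:
  d(-2*y*z + 1) includes (∂/∂z)(-2*y*z + 1) dz = (-2*y) dz, which multiplied by dx ∧ dy gives (-2*y) dx ∧ dy ∧ dz
Collecting like 3-forms: d(omega) = (-2*y) dx ∧ dy ∧ dz.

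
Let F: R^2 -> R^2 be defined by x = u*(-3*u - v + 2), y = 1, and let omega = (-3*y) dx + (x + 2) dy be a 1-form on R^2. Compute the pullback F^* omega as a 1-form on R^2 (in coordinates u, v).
F^* omega = (18*u + 3*v - 6) du + (3*u) dv

Using F^*(f dg) = (f ∘ F) d(g ∘ F), substitute each coordinate x_i by F_i(u, v) in f_i, and replace dx_i by d F_i = (∂F_i/∂u) du + (∂F_i/∂v) dv.
  For the x component: f_1(F) = -3; d F_1 = (-6*u - v + 2) du + (-u) dv
  For the y component: f_2(F) = -3*u^2 - u*v + 2*u + 2; d F_2 = (0) du + (0) dv
Combining and collecting du, dv coefficients:
  coeff of du: 18*u + 3*v - 6
  coeff of dv: 3*u
F^* omega = (18*u + 3*v - 6) du + (3*u) dv.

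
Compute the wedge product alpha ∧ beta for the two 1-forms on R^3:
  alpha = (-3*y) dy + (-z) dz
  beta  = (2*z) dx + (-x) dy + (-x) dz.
alpha ∧ beta = (6*y*z) dx ∧ dy + (x*(3*y - z)) dy ∧ dz + (2*z^2) dx ∧ dz

Distribute the wedge, using dx_i ∧ dx_j = -dx_j ∧ dx_i and dx_i ∧ dx_i = 0. For each pair (i, j) with i < j, the coefficient of dx_i ∧ dx_j in alpha ∧ beta is (alpha_i * beta_j - alpha_j * beta_i). Collecting: alpha ∧ beta = (6*y*z) dx ∧ dy + (x*(3*y - z)) dy ∧ dz + (2*z^2) dx ∧ dz.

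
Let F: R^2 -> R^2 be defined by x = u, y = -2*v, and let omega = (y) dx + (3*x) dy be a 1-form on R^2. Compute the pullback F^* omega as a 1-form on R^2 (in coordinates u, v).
F^* omega = (-2*v) du + (-6*u) dv

Using F^*(f dg) = (f ∘ F) d(g ∘ F), substitute each coordinate x_i by F_i(u, v) in f_i, and replace dx_i by d F_i = (∂F_i/∂u) du + (∂F_i/∂v) dv.
  For the x component: f_1(F) = -2*v; d F_1 = (1) du + (0) dv
  For the y component: f_2(F) = 3*u; d F_2 = (0) du + (-2) dv
Combining and collecting du, dv coefficients:
  coeff of du: -2*v
  coeff of dv: -6*u
F^* omega = (-2*v) du + (-6*u) dv.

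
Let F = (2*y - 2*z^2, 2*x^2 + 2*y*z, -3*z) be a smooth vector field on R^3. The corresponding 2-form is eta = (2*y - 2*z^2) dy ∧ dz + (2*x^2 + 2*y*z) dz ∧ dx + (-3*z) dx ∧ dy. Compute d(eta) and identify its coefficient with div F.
d(eta) = (2*z - 3) dx ∧ dy ∧ dz; div F = 2*z - 3

For a 2-form in R^3 of the form above, applying d gives a 3-form with coefficient ∂P/∂x + ∂Q/∂y + ∂R/∂z:
  ∂P/∂x = 0
  ∂Q/∂y = 2*z
  ∂R/∂z = -3
Sum = 2*z - 3, which is exactly div F.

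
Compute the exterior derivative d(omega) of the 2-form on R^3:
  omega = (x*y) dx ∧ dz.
d(omega) = (-x) dx ∧ dy ∧ dz

For a 2-form omega = sum_{i<j} g_{ij} dx_i ∧ dx_j, the exterior derivative is
  d(omega) = sum_{i<j} d(g_{ij}) ∧ dx_i ∧ dx_j = sum_{i<j, k} (∂g_{ij}/∂x_k) dx_k ∧ dx_i ∧ dx_j.
Expand each term, using dx_k ∧ dx_i ∧ dx_j = sgn(permutation) dx_{(a)} ∧ dx_{(b)} ∧ dx_{(c)} with (a < b < c) sorted:
  d(x*y) includes (∂/∂y)(x*y) dy = (x) dy, which multiplied by dx ∧ dz gives (-x) dx ∧ dy ∧ dz
Collecting like 3-forms: d(omega) = (-x) dx ∧ dy ∧ dz.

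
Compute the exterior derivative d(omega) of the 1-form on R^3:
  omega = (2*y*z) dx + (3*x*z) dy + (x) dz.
d(omega) = (z) dx ∧ dy + (1 - 2*y) dx ∧ dz + (-3*x) dy ∧ dz

For a 1-form omega = sum_i f_i dx_i, the exterior derivative is
  d(omega) = sum_{i < j} (∂f_j/∂x_i - ∂f_i/∂x_j) dx_i ∧ dx_j.
  coefficient of dx ∧ dy: ∂f_2/∂x - ∂f_1/∂y = ∂(3*x*z)/∂x - ∂(2*y*z)/∂y = z
  coefficient of dx ∧ dz: ∂f_3/∂x - ∂f_1/∂z = ∂(x)/∂x - ∂(2*y*z)/∂z = 1 - 2*y
  coefficient of dy ∧ dz: ∂f_3/∂y - ∂f_2/∂z = ∂(x)/∂y - ∂(3*x*z)/∂z = -3*x
Assembling: d(omega) = (z) dx ∧ dy + (1 - 2*y) dx ∧ dz + (-3*x) dy ∧ dz.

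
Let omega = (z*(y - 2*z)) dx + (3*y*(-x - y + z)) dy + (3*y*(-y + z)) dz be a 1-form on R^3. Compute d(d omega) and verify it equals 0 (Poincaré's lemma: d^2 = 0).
d(d omega) = 0

Step 1: d omega = sum_{i<j} (∂f_j/∂x_i - ∂f_i/∂x_j) dx_i ∧ dx_j:
  coeff of dx ∧ dy: -3*y - z
  coeff of dx ∧ dz: -y + 4*z
  coeff of dy ∧ dz: -9*y + 3*z
Step 2: Apply d again to each 2-form coefficient. The only possible 3-form in R^3 is dx ∧ dy ∧ dz, with coefficient
  ∂(coeff of dy∧dz)/∂x - ∂(coeff of dx∧dz)/∂y + ∂(coeff of dx∧dy)/∂z
  = ∂/∂x (-9*y + 3*z) - ∂/∂y (-y + 4*z) + ∂/∂z (-3*y - z).
Each of these terms simplifies to sums of mixed partials that cancel in pairs. The result is 0 (by equality of mixed partials for smooth functions — Schwarz / Clairaut).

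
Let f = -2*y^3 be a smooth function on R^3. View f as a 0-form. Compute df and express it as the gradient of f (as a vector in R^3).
df = (0) dx + (-6*y^2) dy + (0) dz; grad f = (0, -6*y^2, 0)

For a 0-form f, d f = (∂f/∂x) dx + (∂f/∂y) dy + (∂f/∂z) dz. The components of the vector representation are exactly the entries of grad f in Cartesian coordinates:
  ∂f/∂x = 0
  ∂f/∂y = -6*y^2
  ∂f/∂z = 0.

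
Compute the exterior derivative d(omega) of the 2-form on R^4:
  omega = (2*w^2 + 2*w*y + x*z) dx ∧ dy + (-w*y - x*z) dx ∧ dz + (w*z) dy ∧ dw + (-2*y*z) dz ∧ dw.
d(omega) = (w + x) dx ∧ dy ∧ dz + (4*w + 2*y) dx ∧ dy ∧ dw + (-y) dx ∧ dz ∧ dw + (-w - 2*z) dy ∧ dz ∧ dw

For a 2-form omega = sum_{i<j} g_{ij} dx_i ∧ dx_j, the exterior derivative is
  d(omega) = sum_{i<j} d(g_{ij}) ∧ dx_i ∧ dx_j = sum_{i<j, k} (∂g_{ij}/∂x_k) dx_k ∧ dx_i ∧ dx_j.
Expand each term, using dx_k ∧ dx_i ∧ dx_j = sgn(permutation) dx_{(a)} ∧ dx_{(b)} ∧ dx_{(c)} with (a < b < c) sorted:
  d(2*w^2 + 2*w*y + x*z) includes (∂/∂z)(2*w^2 + 2*w*y + x*z) dz = (x) dz, which multiplied by dx ∧ dy gives (x) dx ∧ dy ∧ dz
  d(2*w^2 + 2*w*y + x*z) includes (∂/∂w)(2*w^2 + 2*w*y + x*z) dw = (4*w + 2*y) dw, which multiplied by dx ∧ dy gives (4*w + 2*y) dx ∧ dy ∧ dw
  d(-w*y - x*z) includes (∂/∂y)(-w*y - x*z) dy = (-w) dy, which multiplied by dx ∧ dz gives (w) dx ∧ dy ∧ dz
  d(-w*y - x*z) includes (∂/∂w)(-w*y - x*z) dw = (-y) dw, which multiplied by dx ∧ dz gives (-y) dx ∧ dz ∧ dw
  d(w*z) includes (∂/∂z)(w*z) dz = (w) dz, which multiplied by dy ∧ dw gives (-w) dy ∧ dz ∧ dw
  d(-2*y*z) includes (∂/∂y)(-2*y*z) dy = (-2*z) dy, which multiplied by dz ∧ dw gives (-2*z) dy ∧ dz ∧ dw
Collecting like 3-forms: d(omega) = (w + x) dx ∧ dy ∧ dz + (4*w + 2*y) dx ∧ dy ∧ dw + (-y) dx ∧ dz ∧ dw + (-w - 2*z) dy ∧ dz ∧ dw.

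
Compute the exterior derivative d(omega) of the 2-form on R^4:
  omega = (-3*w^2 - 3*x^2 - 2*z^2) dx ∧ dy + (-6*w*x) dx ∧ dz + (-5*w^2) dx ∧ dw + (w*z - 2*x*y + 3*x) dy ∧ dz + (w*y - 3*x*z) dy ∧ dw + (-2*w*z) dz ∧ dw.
d(omega) = (-2*y - 4*z + 3) dx ∧ dy ∧ dz + (-6*w - 3*z) dx ∧ dy ∧ dw + (-6*x) dx ∧ dz ∧ dw + (3*x + z) dy ∧ dz ∧ dw

For a 2-form omega = sum_{i<j} g_{ij} dx_i ∧ dx_j, the exterior derivative is
  d(omega) = sum_{i<j} d(g_{ij}) ∧ dx_i ∧ dx_j = sum_{i<j, k} (∂g_{ij}/∂x_k) dx_k ∧ dx_i ∧ dx_j.
Expand each term, using dx_k ∧ dx_i ∧ dx_j = sgn(permutation) dx_{(a)} ∧ dx_{(b)} ∧ dx_{(c)} with (a < b < c) sorted:
  d(-3*w^2 - 3*x^2 - 2*z^2) includes (∂/∂z)(-3*w^2 - 3*x^2 - 2*z^2) dz = (-4*z) dz, which multiplied by dx ∧ dy gives (-4*z) dx ∧ dy ∧ dz
  d(-3*w^2 - 3*x^2 - 2*z^2) includes (∂/∂w)(-3*w^2 - 3*x^2 - 2*z^2) dw = (-6*w) dw, which multiplied by dx ∧ dy gives (-6*w) dx ∧ dy ∧ dw
  d(-6*w*x) includes (∂/∂w)(-6*w*x) dw = (-6*x) dw, which multiplied by dx ∧ dz gives (-6*x) dx ∧ dz ∧ dw
  d(w*z - 2*x*y + 3*x) includes (∂/∂x)(w*z - 2*x*y + 3*x) dx = (3 - 2*y) dx, which multiplied by dy ∧ dz gives (3 - 2*y) dx ∧ dy ∧ dz
  d(w*z - 2*x*y + 3*x) includes (∂/∂w)(w*z - 2*x*y + 3*x) dw = (z) dw, which multiplied by dy ∧ dz gives (z) dy ∧ dz ∧ dw
  d(w*y - 3*x*z) includes (∂/∂x)(w*y - 3*x*z) dx = (-3*z) dx, which multiplied by dy ∧ dw gives (-3*z) dx ∧ dy ∧ dw
  d(w*y - 3*x*z) includes (∂/∂z)(w*y - 3*x*z) dz = (-3*x) dz, which multiplied by dy ∧ dw gives (3*x) dy ∧ dz ∧ dw
Collecting like 3-forms: d(omega) = (-2*y - 4*z + 3) dx ∧ dy ∧ dz + (-6*w - 3*z) dx ∧ dy ∧ dw + (-6*x) dx ∧ dz ∧ dw + (3*x + z) dy ∧ dz ∧ dw.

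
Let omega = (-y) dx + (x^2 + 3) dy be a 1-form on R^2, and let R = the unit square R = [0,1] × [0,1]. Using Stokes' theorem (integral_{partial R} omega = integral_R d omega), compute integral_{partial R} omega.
integral_(partial R) omega = 2

Stokes: integral_partial_R omega = integral_R d omega with d omega = (∂Q/∂x - ∂P/∂y) dx ∧ dy.
  ∂Q/∂x = 2*x
  ∂P/∂y = -1
  integrand = ∂Q/∂x - ∂P/∂y = 2*x + 1.
Integrating over R: integral_0^1 integral_0^1 (2*x + 1) dx dy = 2.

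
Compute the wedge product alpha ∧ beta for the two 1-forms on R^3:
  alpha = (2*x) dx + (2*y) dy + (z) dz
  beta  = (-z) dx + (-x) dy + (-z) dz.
alpha ∧ beta = (-2*x^2 + 2*y*z) dx ∧ dy + (z*(-2*x + z)) dx ∧ dz + (z*(x - 2*y)) dy ∧ dz

Distribute the wedge, using dx_i ∧ dx_j = -dx_j ∧ dx_i and dx_i ∧ dx_i = 0. For each pair (i, j) with i < j, the coefficient of dx_i ∧ dx_j in alpha ∧ beta is (alpha_i * beta_j - alpha_j * beta_i). Collecting: alpha ∧ beta = (-2*x^2 + 2*y*z) dx ∧ dy + (z*(-2*x + z)) dx ∧ dz + (z*(x - 2*y)) dy ∧ dz.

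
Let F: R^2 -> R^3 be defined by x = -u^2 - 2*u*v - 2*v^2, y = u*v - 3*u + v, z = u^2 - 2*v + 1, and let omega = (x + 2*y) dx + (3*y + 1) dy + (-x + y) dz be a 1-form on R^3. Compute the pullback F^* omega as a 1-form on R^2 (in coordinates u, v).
F^* omega = (4*u^3 + 8*u^2*v + 6*u^2 + 11*u*v^2 - 8*u*v + 27*u + 4*v^3 - v^2 - 8*v - 3) du + (2*u^3 + 7*u^2*v + u^2 + 4*u*v^2 + 20*u*v - 2*u + 8*v^3 - 12*v^2 + v + 1) dv

Using F^*(f dg) = (f ∘ F) d(g ∘ F), substitute each coordinate x_i by F_i(u, v) in f_i, and replace dx_i by d F_i = (∂F_i/∂u) du + (∂F_i/∂v) dv.
  For the x component: f_1(F) = -u^2 - 6*u - 2*v^2 + 2*v; d F_1 = (-2*u - 2*v) du + (-2*u - 4*v) dv
  For the y component: f_2(F) = 3*u*v - 9*u + 3*v + 1; d F_2 = (v - 3) du + (u + 1) dv
  For the z component: f_3(F) = u^2 + 3*u*v - 3*u + 2*v^2 + v; d F_3 = (2*u) du + (-2) dv
Combining and collecting du, dv coefficients:
  coeff of du: 4*u^3 + 8*u^2*v + 6*u^2 + 11*u*v^2 - 8*u*v + 27*u + 4*v^3 - v^2 - 8*v - 3
  coeff of dv: 2*u^3 + 7*u^2*v + u^2 + 4*u*v^2 + 20*u*v - 2*u + 8*v^3 - 12*v^2 + v + 1
F^* omega = (4*u^3 + 8*u^2*v + 6*u^2 + 11*u*v^2 - 8*u*v + 27*u + 4*v^3 - v^2 - 8*v - 3) du + (2*u^3 + 7*u^2*v + u^2 + 4*u*v^2 + 20*u*v - 2*u + 8*v^3 - 12*v^2 + v + 1) dv.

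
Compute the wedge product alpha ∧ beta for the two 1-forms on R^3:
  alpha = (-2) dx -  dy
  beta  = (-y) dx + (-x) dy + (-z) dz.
alpha ∧ beta = (2*x - y) dx ∧ dy + (2*z) dx ∧ dz + (z) dy ∧ dz

Distribute the wedge, using dx_i ∧ dx_j = -dx_j ∧ dx_i and dx_i ∧ dx_i = 0. For each pair (i, j) with i < j, the coefficient of dx_i ∧ dx_j in alpha ∧ beta is (alpha_i * beta_j - alpha_j * beta_i). Collecting: alpha ∧ beta = (2*x - y) dx ∧ dy + (2*z) dx ∧ dz + (z) dy ∧ dz.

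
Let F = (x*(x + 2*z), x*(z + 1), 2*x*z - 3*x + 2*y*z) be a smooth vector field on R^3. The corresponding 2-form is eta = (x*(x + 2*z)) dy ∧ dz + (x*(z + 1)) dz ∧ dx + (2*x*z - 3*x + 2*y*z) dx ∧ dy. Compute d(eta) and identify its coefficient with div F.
d(eta) = (4*x + 2*y + 2*z) dx ∧ dy ∧ dz; div F = 4*x + 2*y + 2*z

For a 2-form in R^3 of the form above, applying d gives a 3-form with coefficient ∂P/∂x + ∂Q/∂y + ∂R/∂z:
  ∂P/∂x = 2*x + 2*z
  ∂Q/∂y = 0
  ∂R/∂z = 2*x + 2*y
Sum = 4*x + 2*y + 2*z, which is exactly div F.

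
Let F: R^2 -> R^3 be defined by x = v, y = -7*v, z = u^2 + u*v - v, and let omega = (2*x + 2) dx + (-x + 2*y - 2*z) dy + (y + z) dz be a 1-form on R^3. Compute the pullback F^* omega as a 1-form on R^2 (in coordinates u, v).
F^* omega = (2*u^3 + 3*u^2*v + u*v^2 - 16*u*v - 8*v^2) du + (u^3 + u^2*v + 13*u^2 + 5*u*v + 101*v + 2) dv

Using F^*(f dg) = (f ∘ F) d(g ∘ F), substitute each coordinate x_i by F_i(u, v) in f_i, and replace dx_i by d F_i = (∂F_i/∂u) du + (∂F_i/∂v) dv.
  For the x component: f_1(F) = 2*v + 2; d F_1 = (0) du + (1) dv
  For the y component: f_2(F) = -2*u^2 - 2*u*v - 13*v; d F_2 = (0) du + (-7) dv
  For the z component: f_3(F) = u^2 + u*v - 8*v; d F_3 = (2*u + v) du + (u - 1) dv
Combining and collecting du, dv coefficients:
  coeff of du: 2*u^3 + 3*u^2*v + u*v^2 - 16*u*v - 8*v^2
  coeff of dv: u^3 + u^2*v + 13*u^2 + 5*u*v + 101*v + 2
F^* omega = (2*u^3 + 3*u^2*v + u*v^2 - 16*u*v - 8*v^2) du + (u^3 + u^2*v + 13*u^2 + 5*u*v + 101*v + 2) dv.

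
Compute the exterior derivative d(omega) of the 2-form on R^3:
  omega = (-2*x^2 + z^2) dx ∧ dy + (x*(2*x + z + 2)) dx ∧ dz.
d(omega) = (2*z) dx ∧ dy ∧ dz

For a 2-form omega = sum_{i<j} g_{ij} dx_i ∧ dx_j, the exterior derivative is
  d(omega) = sum_{i<j} d(g_{ij}) ∧ dx_i ∧ dx_j = sum_{i<j, k} (∂g_{ij}/∂x_k) dx_k ∧ dx_i ∧ dx_j.
Expand each term, using dx_k ∧ dx_i ∧ dx_j = sgn(permutation) dx_{(a)} ∧ dx_{(b)} ∧ dx_{(c)} with (a < b < c) sorted:
  d(-2*x^2 + z^2) includes (∂/∂z)(-2*x^2 + z^2) dz = (2*z) dz, which multiplied by dx ∧ dy gives (2*z) dx ∧ dy ∧ dz
Collecting like 3-forms: d(omega) = (2*z) dx ∧ dy ∧ dz.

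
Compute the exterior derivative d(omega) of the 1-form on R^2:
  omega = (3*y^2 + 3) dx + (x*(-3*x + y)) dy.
d(omega) = (-6*x - 5*y) dx ∧ dy

For a 1-form omega = sum_i f_i dx_i, the exterior derivative is
  d(omega) = sum_{i < j} (∂f_j/∂x_i - ∂f_i/∂x_j) dx_i ∧ dx_j.
  coefficient of dx ∧ dy: ∂f_2/∂x - ∂f_1/∂y = ∂(x*(-3*x + y))/∂x - ∂(3*y^2 + 3)/∂y = -6*x - 5*y
Assembling: d(omega) = (-6*x - 5*y) dx ∧ dy.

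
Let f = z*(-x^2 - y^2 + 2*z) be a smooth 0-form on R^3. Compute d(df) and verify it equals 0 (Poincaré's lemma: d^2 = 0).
d(df) = 0

Step 1: df = sum_i (∂f/∂x_i) dx_i = (-2*x*z) dx + (-2*y*z) dy + (-x^2 - y^2 + 4*z) dz.
Step 2: Apply d again. Using the 1-form formula, the coefficient of dx ∧ dy in d(df) is ∂^2 f/∂x ∂y - ∂^2 f/∂y ∂x = (0) - (0) = 0 (equality of mixed partials for smooth f).
Similarly for dx ∧ dz and dy ∧ dz — all coefficients vanish. So d(df) = 0.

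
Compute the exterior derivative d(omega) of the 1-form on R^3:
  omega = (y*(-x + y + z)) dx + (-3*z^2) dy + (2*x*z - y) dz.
d(omega) = (x - 2*y - z) dx ∧ dy + (-y + 2*z) dx ∧ dz + (6*z - 1) dy ∧ dz

For a 1-form omega = sum_i f_i dx_i, the exterior derivative is
  d(omega) = sum_{i < j} (∂f_j/∂x_i - ∂f_i/∂x_j) dx_i ∧ dx_j.
  coefficient of dx ∧ dy: ∂f_2/∂x - ∂f_1/∂y = ∂(-3*z^2)/∂x - ∂(y*(-x + y + z))/∂y = x - 2*y - z
  coefficient of dx ∧ dz: ∂f_3/∂x - ∂f_1/∂z = ∂(2*x*z - y)/∂x - ∂(y*(-x + y + z))/∂z = -y + 2*z
  coefficient of dy ∧ dz: ∂f_3/∂y - ∂f_2/∂z = ∂(2*x*z - y)/∂y - ∂(-3*z^2)/∂z = 6*z - 1
Assembling: d(omega) = (x - 2*y - z) dx ∧ dy + (-y + 2*z) dx ∧ dz + (6*z - 1) dy ∧ dz.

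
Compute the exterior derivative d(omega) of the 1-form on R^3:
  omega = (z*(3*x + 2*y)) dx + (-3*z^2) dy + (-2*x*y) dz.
d(omega) = (-2*z) dx ∧ dy + (-3*x - 4*y) dx ∧ dz + (-2*x + 6*z) dy ∧ dz

For a 1-form omega = sum_i f_i dx_i, the exterior derivative is
  d(omega) = sum_{i < j} (∂f_j/∂x_i - ∂f_i/∂x_j) dx_i ∧ dx_j.
  coefficient of dx ∧ dy: ∂f_2/∂x - ∂f_1/∂y = ∂(-3*z^2)/∂x - ∂(z*(3*x + 2*y))/∂y = -2*z
  coefficient of dx ∧ dz: ∂f_3/∂x - ∂f_1/∂z = ∂(-2*x*y)/∂x - ∂(z*(3*x + 2*y))/∂z = -3*x - 4*y
  coefficient of dy ∧ dz: ∂f_3/∂y - ∂f_2/∂z = ∂(-2*x*y)/∂y - ∂(-3*z^2)/∂z = -2*x + 6*z
Assembling: d(omega) = (-2*z) dx ∧ dy + (-3*x - 4*y) dx ∧ dz + (-2*x + 6*z) dy ∧ dz.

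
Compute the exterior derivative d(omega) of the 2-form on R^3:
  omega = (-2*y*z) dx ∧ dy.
d(omega) = (-2*y) dx ∧ dy ∧ dz

For a 2-form omega = sum_{i<j} g_{ij} dx_i ∧ dx_j, the exterior derivative is
  d(omega) = sum_{i<j} d(g_{ij}) ∧ dx_i ∧ dx_j = sum_{i<j, k} (∂g_{ij}/∂x_k) dx_k ∧ dx_i ∧ dx_j.
Expand each term, using dx_k ∧ dx_i ∧ dx_j = sgn(permutation) dx_{(a)} ∧ dx_{(b)} ∧ dx_{(c)} with (a < b < c) sorted:
  d(-2*y*z) includes (∂/∂z)(-2*y*z) dz = (-2*y) dz, which multiplied by dx ∧ dy gives (-2*y) dx ∧ dy ∧ dz
Collecting like 3-forms: d(omega) = (-2*y) dx ∧ dy ∧ dz.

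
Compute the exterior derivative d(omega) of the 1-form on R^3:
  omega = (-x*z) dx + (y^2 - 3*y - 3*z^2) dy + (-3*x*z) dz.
d(omega) = (x - 3*z) dx ∧ dz + (6*z) dy ∧ dz

For a 1-form omega = sum_i f_i dx_i, the exterior derivative is
  d(omega) = sum_{i < j} (∂f_j/∂x_i - ∂f_i/∂x_j) dx_i ∧ dx_j.
  coefficient of dx ∧ dz: ∂f_3/∂x - ∂f_1/∂z = ∂(-3*x*z)/∂x - ∂(-x*z)/∂z = x - 3*z
  coefficient of dy ∧ dz: ∂f_3/∂y - ∂f_2/∂z = ∂(-3*x*z)/∂y - ∂(y^2 - 3*y - 3*z^2)/∂z = 6*z
Assembling: d(omega) = (x - 3*z) dx ∧ dz + (6*z) dy ∧ dz.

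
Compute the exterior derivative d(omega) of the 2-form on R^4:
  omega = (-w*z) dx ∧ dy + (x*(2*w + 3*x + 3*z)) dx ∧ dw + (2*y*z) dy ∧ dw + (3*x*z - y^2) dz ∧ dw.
d(omega) = (-w) dx ∧ dy ∧ dz + (-z) dx ∧ dy ∧ dw + (-3*x + 3*z) dx ∧ dz ∧ dw + (-4*y) dy ∧ dz ∧ dw

For a 2-form omega = sum_{i<j} g_{ij} dx_i ∧ dx_j, the exterior derivative is
  d(omega) = sum_{i<j} d(g_{ij}) ∧ dx_i ∧ dx_j = sum_{i<j, k} (∂g_{ij}/∂x_k) dx_k ∧ dx_i ∧ dx_j.
Expand each term, using dx_k ∧ dx_i ∧ dx_j = sgn(permutation) dx_{(a)} ∧ dx_{(b)} ∧ dx_{(c)} with (a < b < c) sorted:
  d(-w*z) includes (∂/∂z)(-w*z) dz = (-w) dz, which multiplied by dx ∧ dy gives (-w) dx ∧ dy ∧ dz
  d(-w*z) includes (∂/∂w)(-w*z) dw = (-z) dw, which multiplied by dx ∧ dy gives (-z) dx ∧ dy ∧ dw
  d(x*(2*w + 3*x + 3*z)) includes (∂/∂z)(x*(2*w + 3*x + 3*z)) dz = (3*x) dz, which multiplied by dx ∧ dw gives (-3*x) dx ∧ dz ∧ dw
  d(2*y*z) includes (∂/∂z)(2*y*z) dz = (2*y) dz, which multiplied by dy ∧ dw gives (-2*y) dy ∧ dz ∧ dw
  d(3*x*z - y^2) includes (∂/∂x)(3*x*z - y^2) dx = (3*z) dx, which multiplied by dz ∧ dw gives (3*z) dx ∧ dz ∧ dw
  d(3*x*z - y^2) includes (∂/∂y)(3*x*z - y^2) dy = (-2*y) dy, which multiplied by dz ∧ dw gives (-2*y) dy ∧ dz ∧ dw
Collecting like 3-forms: d(omega) = (-w) dx ∧ dy ∧ dz + (-z) dx ∧ dy ∧ dw + (-3*x + 3*z) dx ∧ dz ∧ dw + (-4*y) dy ∧ dz ∧ dw.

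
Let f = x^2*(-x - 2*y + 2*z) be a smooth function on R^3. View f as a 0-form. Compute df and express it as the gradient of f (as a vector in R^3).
df = (x*(-3*x - 4*y + 4*z)) dx + (-2*x^2) dy + (2*x^2) dz; grad f = (x*(-3*x - 4*y + 4*z), -2*x^2, 2*x^2)

For a 0-form f, d f = (∂f/∂x) dx + (∂f/∂y) dy + (∂f/∂z) dz. The components of the vector representation are exactly the entries of grad f in Cartesian coordinates:
  ∂f/∂x = x*(-3*x - 4*y + 4*z)
  ∂f/∂y = -2*x^2
  ∂f/∂z = 2*x^2.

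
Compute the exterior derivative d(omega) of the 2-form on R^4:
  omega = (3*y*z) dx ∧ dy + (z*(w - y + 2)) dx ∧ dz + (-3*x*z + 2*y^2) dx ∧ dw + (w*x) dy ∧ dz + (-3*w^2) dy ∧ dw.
d(omega) = (w + 3*y + z) dx ∧ dy ∧ dz + (3*x + z) dx ∧ dz ∧ dw + (-4*y) dx ∧ dy ∧ dw + (x) dy ∧ dz ∧ dw

For a 2-form omega = sum_{i<j} g_{ij} dx_i ∧ dx_j, the exterior derivative is
  d(omega) = sum_{i<j} d(g_{ij}) ∧ dx_i ∧ dx_j = sum_{i<j, k} (∂g_{ij}/∂x_k) dx_k ∧ dx_i ∧ dx_j.
Expand each term, using dx_k ∧ dx_i ∧ dx_j = sgn(permutation) dx_{(a)} ∧ dx_{(b)} ∧ dx_{(c)} with (a < b < c) sorted:
  d(3*y*z) includes (∂/∂z)(3*y*z) dz = (3*y) dz, which multiplied by dx ∧ dy gives (3*y) dx ∧ dy ∧ dz
  d(z*(w - y + 2)) includes (∂/∂y)(z*(w - y + 2)) dy = (-z) dy, which multiplied by dx ∧ dz gives (z) dx ∧ dy ∧ dz
  d(z*(w - y + 2)) includes (∂/∂w)(z*(w - y + 2)) dw = (z) dw, which multiplied by dx ∧ dz gives (z) dx ∧ dz ∧ dw
  d(-3*x*z + 2*y^2) includes (∂/∂y)(-3*x*z + 2*y^2) dy = (4*y) dy, which multiplied by dx ∧ dw gives (-4*y) dx ∧ dy ∧ dw
  d(-3*x*z + 2*y^2) includes (∂/∂z)(-3*x*z + 2*y^2) dz = (-3*x) dz, which multiplied by dx ∧ dw gives (3*x) dx ∧ dz ∧ dw
  d(w*x) includes (∂/∂x)(w*x) dx = (w) dx, which multiplied by dy ∧ dz gives (w) dx ∧ dy ∧ dz
  d(w*x) includes (∂/∂w)(w*x) dw = (x) dw, which multiplied by dy ∧ dz gives (x) dy ∧ dz ∧ dw
Collecting like 3-forms: d(omega) = (w + 3*y + z) dx ∧ dy ∧ dz + (3*x + z) dx ∧ dz ∧ dw + (-4*y) dx ∧ dy ∧ dw + (x) dy ∧ dz ∧ dw.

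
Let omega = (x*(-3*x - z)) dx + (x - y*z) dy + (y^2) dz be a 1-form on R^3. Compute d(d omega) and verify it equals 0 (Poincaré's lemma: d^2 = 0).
d(d omega) = 0

Step 1: d omega = sum_{i<j} (∂f_j/∂x_i - ∂f_i/∂x_j) dx_i ∧ dx_j:
  coeff of dx ∧ dy: 1
  coeff of dx ∧ dz: x
  coeff of dy ∧ dz: 3*y
Step 2: Apply d again to each 2-form coefficient. The only possible 3-form in R^3 is dx ∧ dy ∧ dz, with coefficient
  ∂(coeff of dy∧dz)/∂x - ∂(coeff of dx∧dz)/∂y + ∂(coeff of dx∧dy)/∂z
  = ∂/∂x (3*y) - ∂/∂y (x) + ∂/∂z (1).
Each of these terms simplifies to sums of mixed partials that cancel in pairs. The result is 0 (by equality of mixed partials for smooth functions — Schwarz / Clairaut).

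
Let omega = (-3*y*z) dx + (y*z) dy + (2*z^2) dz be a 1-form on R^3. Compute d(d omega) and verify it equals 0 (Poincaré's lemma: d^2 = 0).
d(d omega) = 0

Step 1: d omega = sum_{i<j} (∂f_j/∂x_i - ∂f_i/∂x_j) dx_i ∧ dx_j:
  coeff of dx ∧ dy: 3*z
  coeff of dx ∧ dz: 3*y
  coeff of dy ∧ dz: -y
Step 2: Apply d again to each 2-form coefficient. The only possible 3-form in R^3 is dx ∧ dy ∧ dz, with coefficient
  ∂(coeff of dy∧dz)/∂x - ∂(coeff of dx∧dz)/∂y + ∂(coeff of dx∧dy)/∂z
  = ∂/∂x (-y) - ∂/∂y (3*y) + ∂/∂z (3*z).
Each of these terms simplifies to sums of mixed partials that cancel in pairs. The result is 0 (by equality of mixed partials for smooth functions — Schwarz / Clairaut).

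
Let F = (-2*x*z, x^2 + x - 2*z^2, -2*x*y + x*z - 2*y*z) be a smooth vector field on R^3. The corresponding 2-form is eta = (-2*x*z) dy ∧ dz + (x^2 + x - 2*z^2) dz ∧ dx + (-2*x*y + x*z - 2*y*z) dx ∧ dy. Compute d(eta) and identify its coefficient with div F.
d(eta) = (x - 2*y - 2*z) dx ∧ dy ∧ dz; div F = x - 2*y - 2*z

For a 2-form in R^3 of the form above, applying d gives a 3-form with coefficient ∂P/∂x + ∂Q/∂y + ∂R/∂z:
  ∂P/∂x = -2*z
  ∂Q/∂y = 0
  ∂R/∂z = x - 2*y
Sum = x - 2*y - 2*z, which is exactly div F.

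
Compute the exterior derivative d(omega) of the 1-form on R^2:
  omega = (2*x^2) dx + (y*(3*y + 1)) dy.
d(omega) = 0

For a 1-form omega = sum_i f_i dx_i, the exterior derivative is
  d(omega) = sum_{i < j} (∂f_j/∂x_i - ∂f_i/∂x_j) dx_i ∧ dx_j.

Assembling: d(omega) = 0.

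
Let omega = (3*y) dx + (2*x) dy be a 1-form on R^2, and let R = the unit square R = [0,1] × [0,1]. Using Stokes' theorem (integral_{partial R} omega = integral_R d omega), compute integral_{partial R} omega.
integral_(partial R) omega = -1

Stokes: integral_partial_R omega = integral_R d omega with d omega = (∂Q/∂x - ∂P/∂y) dx ∧ dy.
  ∂Q/∂x = 2
  ∂P/∂y = 3
  integrand = ∂Q/∂x - ∂P/∂y = -1.
Integrating over R: integral_0^1 integral_0^1 (-1) dx dy = -1.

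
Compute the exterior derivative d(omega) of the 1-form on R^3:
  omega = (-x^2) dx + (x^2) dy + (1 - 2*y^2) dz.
d(omega) = (2*x) dx ∧ dy + (-4*y) dy ∧ dz

For a 1-form omega = sum_i f_i dx_i, the exterior derivative is
  d(omega) = sum_{i < j} (∂f_j/∂x_i - ∂f_i/∂x_j) dx_i ∧ dx_j.
  coefficient of dx ∧ dy: ∂f_2/∂x - ∂f_1/∂y = ∂(x^2)/∂x - ∂(-x^2)/∂y = 2*x
  coefficient of dy ∧ dz: ∂f_3/∂y - ∂f_2/∂z = ∂(1 - 2*y^2)/∂y - ∂(x^2)/∂z = -4*y
Assembling: d(omega) = (2*x) dx ∧ dy + (-4*y) dy ∧ dz.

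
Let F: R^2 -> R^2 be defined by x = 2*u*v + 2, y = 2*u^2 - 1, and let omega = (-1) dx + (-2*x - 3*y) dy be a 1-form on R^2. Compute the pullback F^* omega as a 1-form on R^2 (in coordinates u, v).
F^* omega = (-24*u^3 - 16*u^2*v - 4*u - 2*v) du + (-2*u) dv

Using F^*(f dg) = (f ∘ F) d(g ∘ F), substitute each coordinate x_i by F_i(u, v) in f_i, and replace dx_i by d F_i = (∂F_i/∂u) du + (∂F_i/∂v) dv.
  For the x component: f_1(F) = -1; d F_1 = (2*v) du + (2*u) dv
  For the y component: f_2(F) = -6*u^2 - 4*u*v - 1; d F_2 = (4*u) du + (0) dv
Combining and collecting du, dv coefficients:
  coeff of du: -24*u^3 - 16*u^2*v - 4*u - 2*v
  coeff of dv: -2*u
F^* omega = (-24*u^3 - 16*u^2*v - 4*u - 2*v) du + (-2*u) dv.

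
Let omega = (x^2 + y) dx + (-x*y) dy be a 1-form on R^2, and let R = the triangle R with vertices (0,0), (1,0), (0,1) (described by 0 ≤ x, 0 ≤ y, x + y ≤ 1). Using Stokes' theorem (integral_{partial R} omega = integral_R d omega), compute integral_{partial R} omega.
integral_(partial R) omega = -2/3

Stokes: integral_partial_R omega = integral_R d omega with d omega = (∂Q/∂x - ∂P/∂y) dx ∧ dy.
  ∂Q/∂x = -y
  ∂P/∂y = 1
  integrand = ∂Q/∂x - ∂P/∂y = -y - 1.
Integrating over R: integral_0^1 integral_0^{1-x} (-y - 1) dy dx = -2/3.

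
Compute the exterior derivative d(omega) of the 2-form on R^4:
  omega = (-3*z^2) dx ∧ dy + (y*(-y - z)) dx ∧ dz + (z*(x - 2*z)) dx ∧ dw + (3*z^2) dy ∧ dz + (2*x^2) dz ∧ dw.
d(omega) = (2*y - 5*z) dx ∧ dy ∧ dz + (3*x + 4*z) dx ∧ dz ∧ dw

For a 2-form omega = sum_{i<j} g_{ij} dx_i ∧ dx_j, the exterior derivative is
  d(omega) = sum_{i<j} d(g_{ij}) ∧ dx_i ∧ dx_j = sum_{i<j, k} (∂g_{ij}/∂x_k) dx_k ∧ dx_i ∧ dx_j.
Expand each term, using dx_k ∧ dx_i ∧ dx_j = sgn(permutation) dx_{(a)} ∧ dx_{(b)} ∧ dx_{(c)} with (a < b < c) sorted:
  d(-3*z^2) includes (∂/∂z)(-3*z^2) dz = (-6*z) dz, which multiplied by dx ∧ dy gives (-6*z) dx ∧ dy ∧ dz
  d(y*(-y - z)) includes (∂/∂y)(y*(-y - z)) dy = (-2*y - z) dy, which multiplied by dx ∧ dz gives (2*y + z) dx ∧ dy ∧ dz
  d(z*(x - 2*z)) includes (∂/∂z)(z*(x - 2*z)) dz = (x - 4*z) dz, which multiplied by dx ∧ dw gives (-x + 4*z) dx ∧ dz ∧ dw
  d(2*x^2) includes (∂/∂x)(2*x^2) dx = (4*x) dx, which multiplied by dz ∧ dw gives (4*x) dx ∧ dz ∧ dw
Collecting like 3-forms: d(omega) = (2*y - 5*z) dx ∧ dy ∧ dz + (3*x + 4*z) dx ∧ dz ∧ dw.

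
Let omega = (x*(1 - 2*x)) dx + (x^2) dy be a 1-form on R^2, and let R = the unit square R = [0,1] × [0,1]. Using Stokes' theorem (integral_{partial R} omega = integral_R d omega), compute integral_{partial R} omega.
integral_(partial R) omega = 1

Stokes: integral_partial_R omega = integral_R d omega with d omega = (∂Q/∂x - ∂P/∂y) dx ∧ dy.
  ∂Q/∂x = 2*x
  ∂P/∂y = 0
  integrand = ∂Q/∂x - ∂P/∂y = 2*x.
Integrating over R: integral_0^1 integral_0^1 (2*x) dx dy = 1.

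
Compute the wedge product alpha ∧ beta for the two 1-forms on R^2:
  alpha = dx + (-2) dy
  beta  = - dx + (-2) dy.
alpha ∧ beta = (-4) dx ∧ dy

Distribute the wedge, using dx_i ∧ dx_j = -dx_j ∧ dx_i and dx_i ∧ dx_i = 0. For each pair (i, j) with i < j, the coefficient of dx_i ∧ dx_j in alpha ∧ beta is (alpha_i * beta_j - alpha_j * beta_i). Collecting: alpha ∧ beta = (-4) dx ∧ dy.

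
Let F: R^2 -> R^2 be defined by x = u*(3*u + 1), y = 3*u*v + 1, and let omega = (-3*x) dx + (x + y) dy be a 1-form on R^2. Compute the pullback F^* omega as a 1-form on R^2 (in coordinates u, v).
F^* omega = (-54*u^3 + 9*u^2*v - 27*u^2 + 9*u*v^2 + 3*u*v - 3*u + 3*v) du + (3*u*(3*u^2 + 3*u*v + u + 1)) dv

Using F^*(f dg) = (f ∘ F) d(g ∘ F), substitute each coordinate x_i by F_i(u, v) in f_i, and replace dx_i by d F_i = (∂F_i/∂u) du + (∂F_i/∂v) dv.
  For the x component: f_1(F) = 3*u*(-3*u - 1); d F_1 = (6*u + 1) du + (0) dv
  For the y component: f_2(F) = 3*u^2 + 3*u*v + u + 1; d F_2 = (3*v) du + (3*u) dv
Combining and collecting du, dv coefficients:
  coeff of du: -54*u^3 + 9*u^2*v - 27*u^2 + 9*u*v^2 + 3*u*v - 3*u + 3*v
  coeff of dv: 3*u*(3*u^2 + 3*u*v + u + 1)
F^* omega = (-54*u^3 + 9*u^2*v - 27*u^2 + 9*u*v^2 + 3*u*v - 3*u + 3*v) du + (3*u*(3*u^2 + 3*u*v + u + 1)) dv.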